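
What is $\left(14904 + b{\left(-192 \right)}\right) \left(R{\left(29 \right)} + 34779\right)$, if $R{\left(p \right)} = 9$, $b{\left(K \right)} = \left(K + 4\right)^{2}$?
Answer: $1748027424$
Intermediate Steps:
$b{\left(K \right)} = \left(4 + K\right)^{2}$
$\left(14904 + b{\left(-192 \right)}\right) \left(R{\left(29 \right)} + 34779\right) = \left(14904 + \left(4 - 192\right)^{2}\right) \left(9 + 34779\right) = \left(14904 + \left(-188\right)^{2}\right) 34788 = \left(14904 + 35344\right) 34788 = 50248 \cdot 34788 = 1748027424$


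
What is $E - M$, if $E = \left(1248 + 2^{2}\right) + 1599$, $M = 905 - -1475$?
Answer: $471$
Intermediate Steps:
$M = 2380$ ($M = 905 + 1475 = 2380$)
$E = 2851$ ($E = \left(1248 + 4\right) + 1599 = 1252 + 1599 = 2851$)
$E - M = 2851 - 2380 = 471$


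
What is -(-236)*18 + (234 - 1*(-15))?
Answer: 4497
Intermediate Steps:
-(-236)*18 + (234 - 1*(-15)) = -59*(-72) + (234 + 15) = 4248 + 249 = 4497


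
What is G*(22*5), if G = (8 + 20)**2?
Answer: 86240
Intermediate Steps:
G = 784 (G = 28**2 = 784)
G*(22*5) = 784*(22*5) = 784*110 = 86240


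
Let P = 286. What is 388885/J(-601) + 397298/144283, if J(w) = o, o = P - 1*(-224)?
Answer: 11262423287/14716866 ≈ 765.27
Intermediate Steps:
o = 510 (o = 286 - 1*(-224) = 286 + 224 = 510)
J(w) = 510
388885/J(-601) + 397298/144283 = 388885/510 + 397298/144283 = 388885*(1/510) + 397298*(1/144283) = 77777/102 + 397298/144283 = 11262423287/14716866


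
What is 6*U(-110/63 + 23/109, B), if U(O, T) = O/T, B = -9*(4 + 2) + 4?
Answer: 10541/57225 ≈ 0.18420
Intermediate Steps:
B = -50 (B = -9*6 + 4 = -54 + 4 = -50)
6*U(-110/63 + 23/109, B) = 6*((-110/63 + 23/109)/(-50)) = 6*((-110*1/63 + 23*(1/109))*(-1/50)) = 6*((-110/63 + 23/109)*(-1/50)) = 6*(-10541/6867*(-1/50)) = 6*(10541/343350) = 10541/57225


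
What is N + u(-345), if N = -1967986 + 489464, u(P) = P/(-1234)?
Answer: -1824495803/1234 ≈ -1.4785e+6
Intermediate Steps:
u(P) = -P/1234 (u(P) = P*(-1/1234) = -P/1234)
N = -1478522
N + u(-345) = -1478522 - 1/1234*(-345) = -1478522 + 345/1234 = -1824495803/1234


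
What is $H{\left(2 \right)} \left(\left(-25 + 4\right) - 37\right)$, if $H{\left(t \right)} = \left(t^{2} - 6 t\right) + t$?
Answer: $348$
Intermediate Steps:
$H{\left(t \right)} = t^{2} - 5 t$
$H{\left(2 \right)} \left(\left(-25 + 4\right) - 37\right) = 2 \left(-5 + 2\right) \left(\left(-25 + 4\right) - 37\right) = 2 \left(-3\right) \left(-21 - 37\right) = \left(-6\right) \left(-58\right) = 348$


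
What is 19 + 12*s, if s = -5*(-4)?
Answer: 259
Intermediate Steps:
s = 20
19 + 12*s = 19 + 12*20 = 19 + 240 = 259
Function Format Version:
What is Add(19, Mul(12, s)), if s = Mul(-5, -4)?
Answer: 259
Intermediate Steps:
s = 20
Add(19, Mul(12, s)) = Add(19, Mul(12, 20)) = Add(19, 240) = 259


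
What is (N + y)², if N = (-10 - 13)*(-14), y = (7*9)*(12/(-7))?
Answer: 45796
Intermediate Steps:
y = -108 (y = 63*(12*(-⅐)) = 63*(-12/7) = -108)
N = 322 (N = -23*(-14) = 322)
(N + y)² = (322 - 108)² = 214² = 45796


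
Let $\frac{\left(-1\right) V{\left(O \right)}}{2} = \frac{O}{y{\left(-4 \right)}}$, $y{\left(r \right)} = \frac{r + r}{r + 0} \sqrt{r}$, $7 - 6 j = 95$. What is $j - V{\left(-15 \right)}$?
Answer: $- \frac{44}{3} + \frac{15 i}{2} \approx -14.667 + 7.5 i$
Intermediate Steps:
$j = - \frac{44}{3}$ ($j = \frac{7}{6} - \frac{95}{6} = - \frac{44}{3} \approx -14.667$)
$y{\left(r \right)} = 2 \sqrt{r}$ ($y{\left(r \right)} = \frac{2 r}{r} \sqrt{r} = 2 \sqrt{r}$)
$V{\left(O \right)} = \frac{i O}{2}$ ($V{\left(O \right)} = - 2 \frac{O}{2 \sqrt{-4}} = - 2 \frac{O}{2 \cdot 2 i} = - 2 \frac{O}{4 i} = - 2 O \left(- \frac{i}{4}\right) = - 2 \left(- \frac{i O}{4}\right) = \frac{i O}{2}$)
$j - V{\left(-15 \right)} = - \frac{44}{3} - \frac{1}{2} i \left(-15\right) = - \frac{44}{3} - - \frac{15 i}{2} = - \frac{44}{3} + \frac{15 i}{2}$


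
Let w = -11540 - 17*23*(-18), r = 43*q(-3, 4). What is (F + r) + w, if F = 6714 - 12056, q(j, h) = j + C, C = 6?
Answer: -9715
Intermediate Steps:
q(j, h) = 6 + j (q(j, h) = j + 6 = 6 + j)
F = -5342
r = 129 (r = 43*(6 - 3) = 43*3 = 129)
w = -4502 (w = -11540 - 391*(-18) = -11540 - 1*(-7038) = -11540 + 7038 = -4502)
(F + r) + w = (-5342 + 129) - 4502 = -5213 - 4502 = -9715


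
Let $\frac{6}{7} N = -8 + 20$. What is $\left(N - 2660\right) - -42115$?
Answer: $39469$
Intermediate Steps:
$N = 14$ ($N = \frac{7 \left(-8 + 20\right)}{6} = \frac{7}{6} \cdot 12 = 14$)
$\left(N - 2660\right) - -42115 = \left(14 - 2660\right) - -42115 = \left(14 - 2660\right) + 42115 = -2646 + 42115 = 39469$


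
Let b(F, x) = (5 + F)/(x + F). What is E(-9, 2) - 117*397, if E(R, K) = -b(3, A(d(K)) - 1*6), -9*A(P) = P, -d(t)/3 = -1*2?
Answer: -510915/11 ≈ -46447.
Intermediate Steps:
d(t) = 6 (d(t) = -(-3)*2 = -3*(-2) = 6)
A(P) = -P/9
b(F, x) = (5 + F)/(F + x)
E(R, K) = 24/11 (E(R, K) = -(5 + 3)/(3 + (-⅑*6 - 1*6)) = -8/(3 + (-⅔ - 6)) = -8/(3 - 20/3) = -8/(-11/3) = -(-3)*8/11 = -1*(-24/11) = 24/11)
E(-9, 2) - 117*397 = 24/11 - 117*397 = 24/11 - 46449 = -510915/11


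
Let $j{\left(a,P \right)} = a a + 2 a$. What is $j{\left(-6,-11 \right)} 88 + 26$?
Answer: $2138$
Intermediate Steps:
$j{\left(a,P \right)} = a^{2} + 2 a$
$j{\left(-6,-11 \right)} 88 + 26 = - 6 \left(2 - 6\right) 88 + 26 = \left(-6\right) \left(-4\right) 88 + 26 = 24 \cdot 88 + 26 = 2112 + 26 = 2138$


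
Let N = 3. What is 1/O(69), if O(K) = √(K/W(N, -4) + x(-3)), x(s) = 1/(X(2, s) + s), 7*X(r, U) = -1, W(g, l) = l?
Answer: -2*I*√8503/773 ≈ -0.23858*I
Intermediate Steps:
X(r, U) = -⅐ (X(r, U) = (⅐)*(-1) = -⅐)
x(s) = 1/(-⅐ + s)
O(K) = √(-7/22 - K/4) (O(K) = √(K/(-4) + 7/(-1 + 7*(-3))) = √(K*(-¼) + 7/(-1 - 21)) = √(-K/4 + 7/(-22)) = √(-K/4 + 7*(-1/22)) = √(-K/4 - 7/22) = √(-7/22 - K/4))
1/O(69) = 1/(√(-154 - 121*69)/22) = 1/(√(-154 - 8349)/22) = 1/(√(-8503)/22) = 1/((I*√8503)/22) = 1/(I*√8503/22) = -2*I*√8503/773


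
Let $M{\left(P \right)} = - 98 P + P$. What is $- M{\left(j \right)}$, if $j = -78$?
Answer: $-7566$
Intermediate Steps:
$M{\left(P \right)} = - 97 P$
$- M{\left(j \right)} = - \left(-97\right) \left(-78\right) = \left(-1\right) 7566 = -7566$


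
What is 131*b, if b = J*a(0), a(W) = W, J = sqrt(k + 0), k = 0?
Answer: 0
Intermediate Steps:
J = 0 (J = sqrt(0 + 0) = sqrt(0) = 0)
b = 0 (b = 0*0 = 0)
131*b = 131*0 = 0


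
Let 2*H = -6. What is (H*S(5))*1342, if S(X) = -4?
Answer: 16104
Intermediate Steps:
H = -3 (H = (½)*(-6) = -3)
(H*S(5))*1342 = -3*(-4)*1342 = 12*1342 = 16104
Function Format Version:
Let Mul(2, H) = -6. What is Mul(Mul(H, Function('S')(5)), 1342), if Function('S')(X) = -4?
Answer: 16104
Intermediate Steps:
H = -3 (H = Mul(Rational(1, 2), -6) = -3)
Mul(Mul(H, Function('S')(5)), 1342) = Mul(Mul(-3, -4), 1342) = Mul(12, 1342) = 16104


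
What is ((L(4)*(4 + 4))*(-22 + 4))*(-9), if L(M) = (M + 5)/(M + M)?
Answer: 1458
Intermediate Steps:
L(M) = (5 + M)/(2*M) (L(M) = (5 + M)/((2*M)) = (5 + M)*(1/(2*M)) = (5 + M)/(2*M))
((L(4)*(4 + 4))*(-22 + 4))*(-9) = ((((1/2)*(5 + 4)/4)*(4 + 4))*(-22 + 4))*(-9) = ((((1/2)*(1/4)*9)*8)*(-18))*(-9) = (((9/8)*8)*(-18))*(-9) = (9*(-18))*(-9) = -162*(-9) = 1458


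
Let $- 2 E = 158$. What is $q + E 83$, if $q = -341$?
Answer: $-6898$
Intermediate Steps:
$E = -79$ ($E = \left(- \frac{1}{2}\right) 158 = -79$)
$q + E 83 = -341 - 6557 = -6898$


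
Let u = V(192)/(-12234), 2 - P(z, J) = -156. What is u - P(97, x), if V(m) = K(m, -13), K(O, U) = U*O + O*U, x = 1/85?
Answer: -321330/2039 ≈ -157.59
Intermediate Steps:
x = 1/85 ≈ 0.011765
K(O, U) = 2*O*U (K(O, U) = O*U + O*U = 2*O*U)
V(m) = -26*m (V(m) = 2*m*(-13) = -26*m)
P(z, J) = 158 (P(z, J) = 2 - 1*(-156) = 2 + 156 = 158)
u = 832/2039 (u = -26*192/(-12234) = -4992*(-1/12234) = 832/2039 ≈ 0.40804)
u - P(97, x) = 832/2039 - 1*158 = 832/2039 - 158 = -321330/2039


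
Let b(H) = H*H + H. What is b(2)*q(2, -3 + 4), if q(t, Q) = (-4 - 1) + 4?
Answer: -6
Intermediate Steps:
b(H) = H + H² (b(H) = H² + H = H + H²)
q(t, Q) = -1 (q(t, Q) = -5 + 4 = -1)
b(2)*q(2, -3 + 4) = (2*(1 + 2))*(-1) = (2*3)*(-1) = 6*(-1) = -6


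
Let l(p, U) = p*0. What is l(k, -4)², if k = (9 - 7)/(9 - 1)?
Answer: 0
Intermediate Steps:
k = ¼ (k = 2/8 = 2*(⅛) = ¼ ≈ 0.25000)
l(p, U) = 0
l(k, -4)² = 0² = 0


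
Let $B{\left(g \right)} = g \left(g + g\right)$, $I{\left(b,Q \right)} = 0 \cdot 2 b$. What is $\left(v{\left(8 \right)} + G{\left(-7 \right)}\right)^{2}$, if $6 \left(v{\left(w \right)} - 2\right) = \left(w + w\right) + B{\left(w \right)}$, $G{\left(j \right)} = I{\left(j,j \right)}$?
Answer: $676$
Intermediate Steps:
$I{\left(b,Q \right)} = 0$ ($I{\left(b,Q \right)} = 0 b = 0$)
$B{\left(g \right)} = 2 g^{2}$ ($B{\left(g \right)} = g 2 g = 2 g^{2}$)
$G{\left(j \right)} = 0$
$v{\left(w \right)} = 2 + \frac{w}{3} + \frac{w^{2}}{3}$ ($v{\left(w \right)} = 2 + \frac{\left(w + w\right) + 2 w^{2}}{6} = 2 + \frac{2 w + 2 w^{2}}{6} = 2 + \left(\frac{w}{3} + \frac{w^{2}}{3}\right) = 2 + \frac{w}{3} + \frac{w^{2}}{3}$)
$\left(v{\left(8 \right)} + G{\left(-7 \right)}\right)^{2} = \left(\left(2 + \frac{1}{3} \cdot 8 + \frac{8^{2}}{3}\right) + 0\right)^{2} = \left(\left(2 + \frac{8}{3} + \frac{1}{3} \cdot 64\right) + 0\right)^{2} = \left(\left(2 + \frac{8}{3} + \frac{64}{3}\right) + 0\right)^{2} = \left(26 + 0\right)^{2} = 26^{2} = 676$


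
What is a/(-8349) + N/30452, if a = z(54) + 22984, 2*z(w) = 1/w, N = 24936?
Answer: -577234627/298460052 ≈ -1.9340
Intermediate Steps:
z(w) = 1/(2*w)
a = 2482273/108 (a = (½)/54 + 22984 = (½)*(1/54) + 22984 = 1/108 + 22984 = 2482273/108 ≈ 22984.)
a/(-8349) + N/30452 = (2482273/108)/(-8349) + 24936/30452 = (2482273/108)*(-1/8349) + 24936*(1/30452) = -2482273/901692 + 6234/7613 = -577234627/298460052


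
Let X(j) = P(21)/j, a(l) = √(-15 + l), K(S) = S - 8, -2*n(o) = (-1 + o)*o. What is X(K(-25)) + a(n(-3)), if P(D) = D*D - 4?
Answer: -437/33 + I*√21 ≈ -13.242 + 4.5826*I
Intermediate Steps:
n(o) = -o*(-1 + o)/2 (n(o) = -(-1 + o)*o/2 = -o*(-1 + o)/2)
P(D) = -4 + D² (P(D) = D² - 4 = -4 + D²)
K(S) = -8 + S
X(j) = 437/j (X(j) = (-4 + 21²)/j = (-4 + 441)/j = 437/j)
X(K(-25)) + a(n(-3)) = 437/(-8 - 25) + √(-15 + (½)*(-3)*(1 - 1*(-3))) = 437/(-33) + √(-15 + (½)*(-3)*(1 + 3)) = 437*(-1/33) + √(-15 + (½)*(-3)*4) = -437/33 + √(-15 - 6) = -437/33 + √(-21) = -437/33 + I*√21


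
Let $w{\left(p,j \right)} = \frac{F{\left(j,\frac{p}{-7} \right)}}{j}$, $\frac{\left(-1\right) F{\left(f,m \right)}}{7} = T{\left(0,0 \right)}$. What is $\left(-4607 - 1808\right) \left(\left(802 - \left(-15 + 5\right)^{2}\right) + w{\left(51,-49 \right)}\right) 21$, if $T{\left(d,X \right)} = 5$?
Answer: $-94666155$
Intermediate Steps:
$F{\left(f,m \right)} = -35$ ($F{\left(f,m \right)} = \left(-7\right) 5 = -35$)
$w{\left(p,j \right)} = - \frac{35}{j}$
$\left(-4607 - 1808\right) \left(\left(802 - \left(-15 + 5\right)^{2}\right) + w{\left(51,-49 \right)}\right) 21 = \left(-4607 - 1808\right) \left(\left(802 - \left(-15 + 5\right)^{2}\right) - \frac{35}{-49}\right) 21 = - 6415 \left(\left(802 - \left(-10\right)^{2}\right) - - \frac{5}{7}\right) 21 = - 6415 \left(\left(802 - 100\right) + \frac{5}{7}\right) 21 = - 6415 \left(702 + \frac{5}{7}\right) 21 = \left(-6415\right) \frac{4919}{7} \cdot 21 = \left(- \frac{31555385}{7}\right) 21 = -94666155$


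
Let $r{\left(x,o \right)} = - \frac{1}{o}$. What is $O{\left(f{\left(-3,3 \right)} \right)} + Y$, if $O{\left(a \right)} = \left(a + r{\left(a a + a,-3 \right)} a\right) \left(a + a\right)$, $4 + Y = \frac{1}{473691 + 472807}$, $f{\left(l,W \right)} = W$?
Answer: $\frac{18929961}{946498} \approx 20.0$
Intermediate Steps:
$Y = - \frac{3785991}{946498}$ ($Y = -4 + \frac{1}{473691 + 472807} = -4 + \frac{1}{946498} = - \frac{3785991}{946498} \approx -4.0$)
$O{\left(a \right)} = \frac{8 a^{2}}{3}$ ($O{\left(a \right)} = \left(a + - \frac{1}{-3} a\right) \left(a + a\right) = \left(a + \left(-1\right) \left(- \frac{1}{3}\right) a\right) 2 a = \left(a + \frac{a}{3}\right) 2 a = \frac{4 a}{3} \cdot 2 a = \frac{8 a^{2}}{3}$)
$O{\left(f{\left(-3,3 \right)} \right)} + Y = \frac{8 \cdot 3^{2}}{3} - \frac{3785991}{946498} = \frac{8}{3} \cdot 9 - \frac{3785991}{946498} = 24 - \frac{3785991}{946498} = \frac{18929961}{946498}$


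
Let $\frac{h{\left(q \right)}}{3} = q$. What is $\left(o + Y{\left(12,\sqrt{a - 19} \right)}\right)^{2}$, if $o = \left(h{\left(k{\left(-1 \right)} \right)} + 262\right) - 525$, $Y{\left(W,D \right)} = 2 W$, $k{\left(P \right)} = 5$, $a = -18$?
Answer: $50176$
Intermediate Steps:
$h{\left(q \right)} = 3 q$
$o = -248$ ($o = \left(3 \cdot 5 + 262\right) - 525 = \left(15 + 262\right) - 525 = 277 - 525 = -248$)
$\left(o + Y{\left(12,\sqrt{a - 19} \right)}\right)^{2} = \left(-248 + 2 \cdot 12\right)^{2} = \left(-248 + 24\right)^{2} = \left(-224\right)^{2} = 50176$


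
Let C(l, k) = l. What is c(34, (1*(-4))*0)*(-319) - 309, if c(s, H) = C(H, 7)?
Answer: -309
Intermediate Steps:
c(s, H) = H
c(34, (1*(-4))*0)*(-319) - 309 = ((1*(-4))*0)*(-319) - 309 = -4*0*(-319) - 309 = 0*(-319) - 309 = 0 - 309 = -309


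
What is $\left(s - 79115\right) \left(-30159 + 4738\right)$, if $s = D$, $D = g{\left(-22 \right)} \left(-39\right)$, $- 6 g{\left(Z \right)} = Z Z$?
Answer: $1931207949$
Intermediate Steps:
$g{\left(Z \right)} = - \frac{Z^{2}}{6}$ ($g{\left(Z \right)} = - \frac{Z Z}{6} = - \frac{Z^{2}}{6}$)
$D = 3146$ ($D = - \frac{\left(-22\right)^{2}}{6} \left(-39\right) = \left(- \frac{1}{6}\right) 484 \left(-39\right) = \left(- \frac{242}{3}\right) \left(-39\right) = 3146$)
$s = 3146$
$\left(s - 79115\right) \left(-30159 + 4738\right) = \left(3146 - 79115\right) \left(-30159 + 4738\right) = \left(-75969\right) \left(-25421\right) = 1931207949$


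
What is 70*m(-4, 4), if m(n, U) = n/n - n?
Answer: 350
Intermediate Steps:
m(n, U) = 1 - n
70*m(-4, 4) = 70*(1 - 1*(-4)) = 70*(1 + 4) = 70*5 = 350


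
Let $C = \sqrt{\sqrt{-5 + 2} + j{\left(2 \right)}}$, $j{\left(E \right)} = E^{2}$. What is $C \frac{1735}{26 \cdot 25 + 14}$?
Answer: $\frac{1735 \sqrt{4 + i \sqrt{3}}}{664} \approx 5.3418 + 1.1069 i$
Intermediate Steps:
$C = \sqrt{4 + i \sqrt{3}}$ ($C = \sqrt{\sqrt{-5 + 2} + 2^{2}} = \sqrt{\sqrt{-3} + 4} = \sqrt{i \sqrt{3} + 4} = \sqrt{4 + i \sqrt{3}} \approx 2.0444 + 0.42361 i$)
$C \frac{1735}{26 \cdot 25 + 14} = \sqrt{4 + i \sqrt{3}} \frac{1735}{26 \cdot 25 + 14} = \sqrt{4 + i \sqrt{3}} \frac{1735}{650 + 14} = \sqrt{4 + i \sqrt{3}} \cdot \frac{1735}{664} = \frac{1735 \sqrt{4 + i \sqrt{3}}}{664}$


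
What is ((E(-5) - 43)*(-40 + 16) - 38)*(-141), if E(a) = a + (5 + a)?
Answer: -157074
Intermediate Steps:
E(a) = 5 + 2*a
((E(-5) - 43)*(-40 + 16) - 38)*(-141) = (((5 + 2*(-5)) - 43)*(-40 + 16) - 38)*(-141) = (((5 - 10) - 43)*(-24) - 38)*(-141) = ((-5 - 43)*(-24) - 38)*(-141) = (-48*(-24) - 38)*(-141) = (1152 - 38)*(-141) = 1114*(-141) = -157074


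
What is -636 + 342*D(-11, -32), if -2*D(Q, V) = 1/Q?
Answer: -6825/11 ≈ -620.45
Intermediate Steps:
D(Q, V) = -1/(2*Q)
-636 + 342*D(-11, -32) = -636 + 342*(-1/2/(-11)) = -636 + 342*(-1/2*(-1/11)) = -636 + 342*(1/22) = -636 + 171/11 = -6825/11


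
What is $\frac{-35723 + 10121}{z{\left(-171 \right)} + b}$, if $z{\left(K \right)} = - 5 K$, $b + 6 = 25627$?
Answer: $- \frac{12801}{13238} \approx -0.96699$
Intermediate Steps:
$b = 25621$ ($b = -6 + 25627 = 25621$)
$\frac{-35723 + 10121}{z{\left(-171 \right)} + b} = \frac{-35723 + 10121}{\left(-5\right) \left(-171\right) + 25621} = - \frac{25602}{855 + 25621} = - \frac{25602}{26476} = \left(-25602\right) \frac{1}{26476} = - \frac{12801}{13238}$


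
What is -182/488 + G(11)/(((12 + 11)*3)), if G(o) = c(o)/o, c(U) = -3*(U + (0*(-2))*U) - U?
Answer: -7255/16836 ≈ -0.43092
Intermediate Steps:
c(U) = -4*U (c(U) = -3*(U + 0*U) - U = -3*(U + 0) - U = -3*U - U = -4*U)
G(o) = -4 (G(o) = (-4*o)/o = -4)
-182/488 + G(11)/(((12 + 11)*3)) = -182/488 - 4*1/(3*(12 + 11)) = -182*1/488 - 4/(23*3) = -91/244 - 4/69 = -7255/16836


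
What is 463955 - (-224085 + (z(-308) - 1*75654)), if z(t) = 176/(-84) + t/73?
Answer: 1170752582/1533 ≈ 7.6370e+5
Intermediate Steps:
z(t) = -44/21 + t/73 (z(t) = 176*(-1/84) + t*(1/73) = -44/21 + t/73)
463955 - (-224085 + (z(-308) - 1*75654)) = 463955 - (-224085 + ((-44/21 + (1/73)*(-308)) - 1*75654)) = 463955 - (-224085 + ((-44/21 - 308/73) - 75654)) = 463955 - (-224085 + (-9680/1533 - 75654)) = 463955 - (-224085 - 115987262/1533) = 463955 - 1*(-459509567/1533) = 463955 + 459509567/1533 = 1170752582/1533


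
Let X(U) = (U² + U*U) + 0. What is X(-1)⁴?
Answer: 16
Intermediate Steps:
X(U) = 2*U² (X(U) = (U² + U²) + 0 = 2*U² + 0 = 2*U²)
X(-1)⁴ = (2*(-1)²)⁴ = (2*1)⁴ = 2⁴ = 16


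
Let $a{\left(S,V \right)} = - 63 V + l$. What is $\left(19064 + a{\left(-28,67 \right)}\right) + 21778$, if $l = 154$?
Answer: $36775$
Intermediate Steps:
$a{\left(S,V \right)} = 154 - 63 V$ ($a{\left(S,V \right)} = - 63 V + 154 = 154 - 63 V$)
$\left(19064 + a{\left(-28,67 \right)}\right) + 21778 = \left(19064 + \left(154 - 4221\right)\right) + 21778 = \left(19064 - 4067\right) + 21778 = 14997 + 21778 = 36775$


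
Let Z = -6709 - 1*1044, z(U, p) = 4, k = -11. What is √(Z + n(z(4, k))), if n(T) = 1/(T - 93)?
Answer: 7*I*√1253298/89 ≈ 88.051*I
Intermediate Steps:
n(T) = 1/(-93 + T)
Z = -7753 (Z = -6709 - 1044 = -7753)
√(Z + n(z(4, k))) = √(-7753 + 1/(-93 + 4)) = √(-7753 + 1/(-89)) = √(-7753 - 1/89) = √(-690018/89) = 7*I*√1253298/89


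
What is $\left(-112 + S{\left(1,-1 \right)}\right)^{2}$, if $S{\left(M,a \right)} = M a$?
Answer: $12769$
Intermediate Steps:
$\left(-112 + S{\left(1,-1 \right)}\right)^{2} = \left(-112 + 1 \left(-1\right)\right)^{2} = \left(-112 - 1\right)^{2} = \left(-113\right)^{2} = 12769$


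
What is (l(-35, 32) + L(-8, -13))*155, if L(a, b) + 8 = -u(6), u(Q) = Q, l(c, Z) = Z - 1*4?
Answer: 2170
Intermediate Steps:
l(c, Z) = -4 + Z (l(c, Z) = Z - 4 = -4 + Z)
L(a, b) = -14 (L(a, b) = -8 - 1*6 = -8 - 6 = -14)
(l(-35, 32) + L(-8, -13))*155 = ((-4 + 32) - 14)*155 = (28 - 14)*155 = 14*155 = 2170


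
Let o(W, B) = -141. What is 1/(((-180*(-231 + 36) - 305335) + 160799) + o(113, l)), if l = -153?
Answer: -1/109577 ≈ -9.1260e-6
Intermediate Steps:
1/(((-180*(-231 + 36) - 305335) + 160799) + o(113, l)) = 1/(((-180*(-231 + 36) - 305335) + 160799) - 141) = 1/(((-180*(-195) - 305335) + 160799) - 141) = 1/(((35100 - 305335) + 160799) - 141) = 1/((-270235 + 160799) - 141) = 1/(-109436 - 141) = 1/(-109577) = -1/109577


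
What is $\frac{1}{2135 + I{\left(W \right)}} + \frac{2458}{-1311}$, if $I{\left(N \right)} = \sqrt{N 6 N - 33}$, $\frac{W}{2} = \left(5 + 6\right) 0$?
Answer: $\frac{- 2458 \sqrt{33} + 5246519 i}{1311 \left(\sqrt{33} - 2135 i\right)} \approx -1.8744 - 1.2603 \cdot 10^{-6} i$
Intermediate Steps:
$W = 0$ ($W = 2 \left(5 + 6\right) 0 = 2 \cdot 11 \cdot 0 = 2 \cdot 0 = 0$)
$I{\left(N \right)} = \sqrt{-33 + 6 N^{2}}$ ($I{\left(N \right)} = \sqrt{6 N N - 33} = \sqrt{6 N^{2} - 33} = \sqrt{-33 + 6 N^{2}}$)
$\frac{1}{2135 + I{\left(W \right)}} + \frac{2458}{-1311} = \frac{1}{2135 + \sqrt{-33 + 6 \cdot 0^{2}}} + \frac{2458}{-1311} = \frac{1}{2135 + \sqrt{-33 + 6 \cdot 0}} + 2458 \left(- \frac{1}{1311}\right) = \frac{1}{2135 + \sqrt{-33 + 0}} - \frac{2458}{1311} = \frac{1}{2135 + \sqrt{-33}} - \frac{2458}{1311} = \frac{1}{2135 + i \sqrt{33}} - \frac{2458}{1311} = - \frac{2458}{1311} + \frac{1}{2135 + i \sqrt{33}}$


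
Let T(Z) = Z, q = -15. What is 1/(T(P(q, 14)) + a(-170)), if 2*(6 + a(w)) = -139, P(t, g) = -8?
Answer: -2/167 ≈ -0.011976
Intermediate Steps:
a(w) = -151/2 (a(w) = -6 + (1/2)*(-139) = -6 - 139/2 = -151/2)
1/(T(P(q, 14)) + a(-170)) = 1/(-8 - 151/2) = 1/(-167/2) = -2/167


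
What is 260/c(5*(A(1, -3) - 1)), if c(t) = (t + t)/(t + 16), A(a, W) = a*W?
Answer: 26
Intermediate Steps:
A(a, W) = W*a
c(t) = 2*t/(16 + t) (c(t) = (2*t)/(16 + t) = 2*t/(16 + t))
260/c(5*(A(1, -3) - 1)) = 260/((2*(5*(-3*1 - 1))/(16 + 5*(-3*1 - 1)))) = 260/((2*(5*(-3 - 1))/(16 + 5*(-3 - 1)))) = 260/((2*(5*(-4))/(16 + 5*(-4)))) = 260/((2*(-20)/(16 - 20))) = 260/((2*(-20)/(-4))) = 260/((2*(-20)*(-¼))) = 260/10 = 260*(⅒) = 26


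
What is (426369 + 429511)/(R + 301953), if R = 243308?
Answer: 855880/545261 ≈ 1.5697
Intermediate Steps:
(426369 + 429511)/(R + 301953) = (426369 + 429511)/(243308 + 301953) = 855880/545261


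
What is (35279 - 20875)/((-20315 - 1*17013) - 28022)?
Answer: -7202/32675 ≈ -0.22041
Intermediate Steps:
(35279 - 20875)/((-20315 - 1*17013) - 28022) = 14404/((-20315 - 17013) - 28022) = 14404/(-37328 - 28022) = 14404/(-65350) = 14404*(-1/65350) = -7202/32675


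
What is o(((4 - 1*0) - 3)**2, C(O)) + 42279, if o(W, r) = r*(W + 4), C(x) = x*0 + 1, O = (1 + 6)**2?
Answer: 42284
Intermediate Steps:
O = 49 (O = 7**2 = 49)
C(x) = 1 (C(x) = 0 + 1 = 1)
o(W, r) = r*(4 + W)
o(((4 - 1*0) - 3)**2, C(O)) + 42279 = 1*(4 + ((4 - 1*0) - 3)**2) + 42279 = 1*(4 + ((4 + 0) - 3)**2) + 42279 = 1*(4 + (4 - 3)**2) + 42279 = 1*(4 + 1**2) + 42279 = 1*(4 + 1) + 42279 = 1*5 + 42279 = 5 + 42279 = 42284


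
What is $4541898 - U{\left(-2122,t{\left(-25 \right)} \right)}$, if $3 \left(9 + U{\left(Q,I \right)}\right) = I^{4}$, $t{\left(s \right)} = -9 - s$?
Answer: $\frac{13560185}{3} \approx 4.5201 \cdot 10^{6}$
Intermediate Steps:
$U{\left(Q,I \right)} = -9 + \frac{I^{4}}{3}$
$4541898 - U{\left(-2122,t{\left(-25 \right)} \right)} = 4541898 - \left(-9 + \frac{\left(-9 - -25\right)^{4}}{3}\right) = 4541898 - \left(-9 + \frac{\left(-9 + 25\right)^{4}}{3}\right) = 4541898 - \left(-9 + \frac{16^{4}}{3}\right) = 4541898 - \left(-9 + \frac{1}{3} \cdot 65536\right) = 4541898 - \left(-9 + \frac{65536}{3}\right) = 4541898 - \frac{65509}{3} = \frac{13560185}{3}$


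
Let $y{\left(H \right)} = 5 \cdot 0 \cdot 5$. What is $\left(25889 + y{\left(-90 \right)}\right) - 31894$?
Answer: $-6005$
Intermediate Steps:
$y{\left(H \right)} = 0$ ($y{\left(H \right)} = 0 \cdot 5 = 0$)
$\left(25889 + y{\left(-90 \right)}\right) - 31894 = \left(25889 + 0\right) - 31894 = 25889 - 31894 = -6005$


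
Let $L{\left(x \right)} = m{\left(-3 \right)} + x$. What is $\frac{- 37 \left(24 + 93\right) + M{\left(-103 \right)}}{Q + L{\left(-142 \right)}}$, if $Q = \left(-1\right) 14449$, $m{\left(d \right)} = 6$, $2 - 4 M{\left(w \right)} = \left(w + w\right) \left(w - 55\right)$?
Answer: $\frac{24931}{29170} \approx 0.85468$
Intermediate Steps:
$M{\left(w \right)} = \frac{1}{2} - \frac{w \left(-55 + w\right)}{2}$ ($M{\left(w \right)} = \frac{1}{2} - \frac{\left(w + w\right) \left(w - 55\right)}{4} = \frac{1}{2} - \frac{2 w \left(-55 + w\right)}{4} = \frac{1}{2} - \frac{w \left(-55 + w\right)}{2}$)
$Q = -14449$
$L{\left(x \right)} = 6 + x$
$\frac{- 37 \left(24 + 93\right) + M{\left(-103 \right)}}{Q + L{\left(-142 \right)}} = \frac{- 37 \left(24 + 93\right) + \left(\frac{1}{2} - \frac{\left(-103\right)^{2}}{2} + \frac{55}{2} \left(-103\right)\right)}{-14449 + \left(6 - 142\right)} = \frac{\left(-37\right) 117 - \frac{16273}{2}}{-14449 - 136} = \frac{-4329 - \frac{16273}{2}}{-14585} = \left(-4329 - \frac{16273}{2}\right) \left(- \frac{1}{14585}\right) = \left(- \frac{24931}{2}\right) \left(- \frac{1}{14585}\right) = \frac{24931}{29170}$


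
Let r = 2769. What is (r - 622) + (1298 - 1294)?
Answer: 2151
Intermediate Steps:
(r - 622) + (1298 - 1294) = (2769 - 622) + (1298 - 1294) = 2147 + 4 = 2151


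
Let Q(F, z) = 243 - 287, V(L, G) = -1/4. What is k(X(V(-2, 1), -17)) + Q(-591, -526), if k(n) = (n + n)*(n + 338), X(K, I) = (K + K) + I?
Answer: -22523/2 ≈ -11262.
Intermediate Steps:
V(L, G) = -¼ (V(L, G) = -1*¼ = -¼)
X(K, I) = I + 2*K (X(K, I) = 2*K + I = I + 2*K)
k(n) = 2*n*(338 + n) (k(n) = (2*n)*(338 + n) = 2*n*(338 + n))
Q(F, z) = -44
k(X(V(-2, 1), -17)) + Q(-591, -526) = 2*(-17 + 2*(-¼))*(338 + (-17 + 2*(-¼))) - 44 = 2*(-17 - ½)*(338 + (-17 - ½)) - 44 = 2*(-35/2)*(338 - 35/2) - 44 = 2*(-35/2)*(641/2) - 44 = -22435/2 - 44 = -22523/2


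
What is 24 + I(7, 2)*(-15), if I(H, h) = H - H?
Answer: 24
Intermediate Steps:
I(H, h) = 0
24 + I(7, 2)*(-15) = 24 + 0*(-15) = 24 + 0 = 24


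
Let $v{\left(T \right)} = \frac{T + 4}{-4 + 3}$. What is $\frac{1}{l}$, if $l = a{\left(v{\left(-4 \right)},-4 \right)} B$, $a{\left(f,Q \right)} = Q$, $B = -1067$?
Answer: $\frac{1}{4268} \approx 0.0002343$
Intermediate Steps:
$v{\left(T \right)} = -4 - T$ ($v{\left(T \right)} = \frac{4 + T}{-1} = \left(4 + T\right) \left(-1\right) = -4 - T$)
$l = 4268$ ($l = \left(-4\right) \left(-1067\right) = 4268$)
$\frac{1}{l} = \frac{1}{4268}$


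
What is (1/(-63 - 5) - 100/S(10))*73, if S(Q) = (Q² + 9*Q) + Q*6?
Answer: -10293/340 ≈ -30.274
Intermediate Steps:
S(Q) = Q² + 15*Q (S(Q) = (Q² + 9*Q) + 6*Q = Q² + 15*Q)
(1/(-63 - 5) - 100/S(10))*73 = (1/(-63 - 5) - 100*1/(10*(15 + 10)))*73 = (1/(-68) - 100/(10*25))*73 = (-1/68 - 100/250)*73 = (-1/68 - 100*1/250)*73 = (-1/68 - ⅖)*73 = -141/340*73 = -10293/340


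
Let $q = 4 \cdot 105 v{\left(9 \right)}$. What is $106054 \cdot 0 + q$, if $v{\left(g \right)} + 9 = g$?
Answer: $0$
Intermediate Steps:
$v{\left(g \right)} = -9 + g$
$q = 0$ ($q = 4 \cdot 105 \left(-9 + 9\right) = 420 \cdot 0 = 0$)
$106054 \cdot 0 + q = 106054 \cdot 0 + 0 = 0 + 0 = 0$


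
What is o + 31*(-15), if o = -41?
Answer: -506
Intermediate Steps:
o + 31*(-15) = -41 + 31*(-15) = -41 - 465 = -506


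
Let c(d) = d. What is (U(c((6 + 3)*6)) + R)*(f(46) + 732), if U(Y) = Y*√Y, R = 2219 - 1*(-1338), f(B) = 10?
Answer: 2639294 + 120204*√6 ≈ 2.9337e+6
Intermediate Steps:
R = 3557 (R = 2219 + 1338 = 3557)
U(Y) = Y^(3/2)
(U(c((6 + 3)*6)) + R)*(f(46) + 732) = (((6 + 3)*6)^(3/2) + 3557)*(10 + 732) = ((9*6)^(3/2) + 3557)*742 = (54^(3/2) + 3557)*742 = (162*√6 + 3557)*742 = (3557 + 162*√6)*742 = 2639294 + 120204*√6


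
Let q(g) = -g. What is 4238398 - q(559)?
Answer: 4238957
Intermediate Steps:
4238398 - q(559) = 4238398 - (-1)*559 = 4238398 - 1*(-559) = 4238398 + 559 = 4238957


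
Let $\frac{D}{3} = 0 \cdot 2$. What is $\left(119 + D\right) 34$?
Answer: $4046$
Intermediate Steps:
$D = 0$ ($D = 3 \cdot 0 \cdot 2 = 3 \cdot 0 = 0$)
$\left(119 + D\right) 34 = \left(119 + 0\right) 34 = 119 \cdot 34 = 4046$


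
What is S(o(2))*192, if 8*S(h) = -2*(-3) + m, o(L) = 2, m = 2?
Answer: 192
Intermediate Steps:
S(h) = 1 (S(h) = (-2*(-3) + 2)/8 = (6 + 2)/8 = (⅛)*8 = 1)
S(o(2))*192 = 1*192 = 192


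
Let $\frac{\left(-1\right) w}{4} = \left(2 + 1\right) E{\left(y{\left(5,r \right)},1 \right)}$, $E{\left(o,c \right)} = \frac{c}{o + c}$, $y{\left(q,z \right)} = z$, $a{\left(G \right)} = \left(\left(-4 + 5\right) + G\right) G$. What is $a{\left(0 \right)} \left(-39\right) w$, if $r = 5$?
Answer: $0$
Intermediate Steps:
$a{\left(G \right)} = G \left(1 + G\right)$ ($a{\left(G \right)} = \left(1 + G\right) G = G \left(1 + G\right)$)
$E{\left(o,c \right)} = \frac{c}{c + o}$
$w = -2$ ($w = - 4 \left(2 + 1\right) 1 \frac{1}{1 + 5} = - 4 \cdot 3 \cdot 1 \cdot \frac{1}{6} = - 4 \cdot 3 \cdot \frac{1}{6} = \left(-4\right) \frac{1}{2} = -2$)
$a{\left(0 \right)} \left(-39\right) w = 0 \left(1 + 0\right) \left(-39\right) \left(-2\right) = 0 \cdot 1 \left(-39\right) \left(-2\right) = 0 \left(-39\right) \left(-2\right) = 0 \left(-2\right) = 0$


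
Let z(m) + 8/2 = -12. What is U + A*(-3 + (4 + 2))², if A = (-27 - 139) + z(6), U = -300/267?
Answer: -145882/89 ≈ -1639.1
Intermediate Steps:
z(m) = -16 (z(m) = -4 - 12 = -16)
U = -100/89 (U = -300*1/267 = -100/89 ≈ -1.1236)
A = -182 (A = (-27 - 139) - 16 = -166 - 16 = -182)
U + A*(-3 + (4 + 2))² = -100/89 - 182*(-3 + (4 + 2))² = -100/89 - 182*(-3 + 6)² = -100/89 - 182*3² = -100/89 - 182*9 = -100/89 - 1638 = -145882/89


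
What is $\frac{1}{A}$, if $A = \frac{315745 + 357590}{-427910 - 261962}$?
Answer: $- \frac{689872}{673335} \approx -1.0246$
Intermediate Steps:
$A = - \frac{673335}{689872}$ ($A = \frac{673335}{-689872} = 673335 \left(- \frac{1}{689872}\right) = - \frac{673335}{689872} \approx -0.97603$)
$\frac{1}{A} = \frac{1}{- \frac{673335}{689872}} = - \frac{689872}{673335}$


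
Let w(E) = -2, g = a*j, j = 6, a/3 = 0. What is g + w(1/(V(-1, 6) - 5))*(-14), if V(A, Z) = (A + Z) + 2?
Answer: 28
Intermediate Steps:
a = 0 (a = 3*0 = 0)
V(A, Z) = 2 + A + Z
g = 0 (g = 0*6 = 0)
g + w(1/(V(-1, 6) - 5))*(-14) = 0 - 2*(-14) = 0 + 28 = 28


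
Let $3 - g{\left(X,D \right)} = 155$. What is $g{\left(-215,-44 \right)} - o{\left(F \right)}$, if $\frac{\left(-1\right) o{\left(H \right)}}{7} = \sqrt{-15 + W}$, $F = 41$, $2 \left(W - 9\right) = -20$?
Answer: $-152 + 28 i \approx -152.0 + 28.0 i$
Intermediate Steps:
$W = -1$ ($W = 9 + \frac{1}{2} \left(-20\right) = 9 - 10 = -1$)
$g{\left(X,D \right)} = -152$ ($g{\left(X,D \right)} = 3 - 155 = -152$)
$o{\left(H \right)} = - 28 i$ ($o{\left(H \right)} = - 7 \sqrt{-15 - 1} = - 7 \sqrt{-16} = - 7 \cdot 4 i = - 28 i$)
$g{\left(-215,-44 \right)} - o{\left(F \right)} = -152 - - 28 i = -152 + 28 i$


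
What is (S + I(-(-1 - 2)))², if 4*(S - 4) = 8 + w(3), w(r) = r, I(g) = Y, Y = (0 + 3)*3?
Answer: 3969/16 ≈ 248.06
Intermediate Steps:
Y = 9 (Y = 3*3 = 9)
I(g) = 9
S = 27/4 (S = 4 + (8 + 3)/4 = 4 + (¼)*11 = 4 + 11/4 = 27/4 ≈ 6.7500)
(S + I(-(-1 - 2)))² = (27/4 + 9)² = (63/4)² = 3969/16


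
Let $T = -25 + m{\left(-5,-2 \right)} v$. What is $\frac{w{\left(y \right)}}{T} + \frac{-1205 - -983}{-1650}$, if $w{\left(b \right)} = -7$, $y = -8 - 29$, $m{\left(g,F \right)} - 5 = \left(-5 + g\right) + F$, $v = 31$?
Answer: $\frac{989}{6050} \approx 0.16347$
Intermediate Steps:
$m{\left(g,F \right)} = F + g$ ($m{\left(g,F \right)} = 5 + \left(\left(-5 + g\right) + F\right) = 5 + \left(-5 + F + g\right) = F + g$)
$y = -37$
$T = -242$ ($T = -25 + \left(-2 - 5\right) 31 = -25 - 217 = -242$)
$\frac{w{\left(y \right)}}{T} + \frac{-1205 - -983}{-1650} = - \frac{7}{-242} + \frac{-1205 - -983}{-1650} = \left(-7\right) \left(- \frac{1}{242}\right) + \left(-1205 + 983\right) \left(- \frac{1}{1650}\right) = \frac{7}{242} - - \frac{37}{275} = \frac{7}{242} + \frac{37}{275} = \frac{989}{6050}$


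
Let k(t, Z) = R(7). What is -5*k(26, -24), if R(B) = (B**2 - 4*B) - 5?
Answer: -80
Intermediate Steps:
R(B) = -5 + B**2 - 4*B
k(t, Z) = 16 (k(t, Z) = -5 + 7**2 - 4*7 = -5 + 49 - 28 = 16)
-5*k(26, -24) = -5*16 = -80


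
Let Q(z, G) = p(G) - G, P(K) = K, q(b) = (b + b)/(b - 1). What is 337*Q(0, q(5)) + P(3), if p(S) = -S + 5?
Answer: 3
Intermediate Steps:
q(b) = 2*b/(-1 + b) (q(b) = (2*b)/(-1 + b) = 2*b/(-1 + b))
p(S) = 5 - S
Q(z, G) = 5 - 2*G (Q(z, G) = (5 - G) - G = 5 - 2*G)
337*Q(0, q(5)) + P(3) = 337*(5 - 4*5/(-1 + 5)) + 3 = 337*(5 - 4*5/4) + 3 = 337*(5 - 2*5/2) + 3 = 337*(5 - 5) + 3 = 337*0 + 3 = 0 + 3 = 3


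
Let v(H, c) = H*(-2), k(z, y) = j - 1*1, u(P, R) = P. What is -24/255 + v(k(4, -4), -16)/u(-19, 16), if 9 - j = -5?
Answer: 2058/1615 ≈ 1.2743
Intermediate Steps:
j = 14 (j = 9 - 1*(-5) = 9 + 5 = 14)
k(z, y) = 13 (k(z, y) = 14 - 1*1 = 14 - 1 = 13)
v(H, c) = -2*H
-24/255 + v(k(4, -4), -16)/u(-19, 16) = -24/255 - 2*13/(-19) = -24*1/255 - 26*(-1/19) = -8/85 + 26/19 = 2058/1615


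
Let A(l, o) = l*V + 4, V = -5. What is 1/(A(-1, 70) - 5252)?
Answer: -1/5243 ≈ -0.00019073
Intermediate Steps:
A(l, o) = 4 - 5*l (A(l, o) = l*(-5) + 4 = -5*l + 4 = 4 - 5*l)
1/(A(-1, 70) - 5252) = 1/((4 - 5*(-1)) - 5252) = 1/((4 + 5) - 5252) = 1/(9 - 5252) = 1/(-5243) = -1/5243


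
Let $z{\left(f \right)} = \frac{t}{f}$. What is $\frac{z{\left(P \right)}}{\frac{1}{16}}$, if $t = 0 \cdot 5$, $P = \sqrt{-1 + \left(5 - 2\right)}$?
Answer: $0$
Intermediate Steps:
$P = \sqrt{2}$ ($P = \sqrt{-1 + 3} = \sqrt{2} \approx 1.4142$)
$t = 0$
$z{\left(f \right)} = 0$ ($z{\left(f \right)} = \frac{0}{f} = 0$)
$\frac{z{\left(P \right)}}{\frac{1}{16}} = \frac{1}{\frac{1}{16}} \cdot 0 = 16 \cdot 0 = 0$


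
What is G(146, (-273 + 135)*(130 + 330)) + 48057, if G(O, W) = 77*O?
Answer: 59299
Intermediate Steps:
G(146, (-273 + 135)*(130 + 330)) + 48057 = 77*146 + 48057 = 11242 + 48057 = 59299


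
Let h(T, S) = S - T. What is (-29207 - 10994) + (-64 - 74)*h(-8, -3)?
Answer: -40891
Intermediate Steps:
(-29207 - 10994) + (-64 - 74)*h(-8, -3) = (-29207 - 10994) + (-64 - 74)*(-3 - 1*(-8)) = -40201 - 138*(-3 + 8) = -40201 - 138*5 = -40201 - 690 = -40891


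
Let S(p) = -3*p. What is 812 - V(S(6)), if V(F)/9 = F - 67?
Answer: 1577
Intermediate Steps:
V(F) = -603 + 9*F (V(F) = 9*(F - 67) = 9*(-67 + F) = -603 + 9*F)
812 - V(S(6)) = 812 - (-603 + 9*(-3*6)) = 812 - (-603 + 9*(-18)) = 812 - (-603 - 162) = 812 - 1*(-765) = 812 + 765 = 1577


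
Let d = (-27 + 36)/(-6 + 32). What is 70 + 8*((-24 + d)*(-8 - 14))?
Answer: 55030/13 ≈ 4233.1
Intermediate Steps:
d = 9/26 ≈ 0.34615
70 + 8*((-24 + d)*(-8 - 14)) = 70 + 8*((-24 + 9/26)*(-8 - 14)) = 70 + 8*(-615/26*(-22)) = 70 + 8*(6765/13) = 70 + 54120/13 = 55030/13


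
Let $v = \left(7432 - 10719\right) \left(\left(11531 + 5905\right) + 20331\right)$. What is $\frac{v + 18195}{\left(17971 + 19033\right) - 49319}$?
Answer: $\frac{41373978}{4105} \approx 10079.0$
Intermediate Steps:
$v = -124140129$ ($v = - 3287 \left(17436 + 20331\right) = \left(-3287\right) 37767 = -124140129$)
$\frac{v + 18195}{\left(17971 + 19033\right) - 49319} = \frac{-124140129 + 18195}{\left(17971 + 19033\right) - 49319} = - \frac{124121934}{37004 - 49319} = - \frac{124121934}{-12315} = \left(-124121934\right) \left(- \frac{1}{12315}\right) = \frac{41373978}{4105}$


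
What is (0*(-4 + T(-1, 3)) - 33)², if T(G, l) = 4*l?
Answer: 1089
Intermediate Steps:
(0*(-4 + T(-1, 3)) - 33)² = (0*(-4 + 4*3) - 33)² = (0*(-4 + 12) - 33)² = (0*8 - 33)² = (0 - 33)² = (-33)² = 1089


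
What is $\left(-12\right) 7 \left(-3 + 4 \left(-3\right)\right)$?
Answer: $1260$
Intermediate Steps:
$\left(-12\right) 7 \left(-3 + 4 \left(-3\right)\right) = - 84 \left(-3 - 12\right) = \left(-84\right) \left(-15\right) = 1260$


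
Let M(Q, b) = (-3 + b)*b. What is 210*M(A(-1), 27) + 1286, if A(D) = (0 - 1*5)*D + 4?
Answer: 137366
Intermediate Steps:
A(D) = 4 - 5*D (A(D) = (0 - 5)*D + 4 = -5*D + 4 = 4 - 5*D)
M(Q, b) = b*(-3 + b)
210*M(A(-1), 27) + 1286 = 210*(27*(-3 + 27)) + 1286 = 210*(27*24) + 1286 = 210*648 + 1286 = 136080 + 1286 = 137366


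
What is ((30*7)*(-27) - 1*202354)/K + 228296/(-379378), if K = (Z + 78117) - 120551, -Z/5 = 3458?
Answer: 8160622346/2832246459 ≈ 2.8813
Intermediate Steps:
Z = -17290 (Z = -5*3458 = -17290)
K = -59724 (K = (-17290 + 78117) - 120551 = 60827 - 120551 = -59724)
((30*7)*(-27) - 1*202354)/K + 228296/(-379378) = ((30*7)*(-27) - 1*202354)/(-59724) + 228296/(-379378) = (210*(-27) - 202354)*(-1/59724) + 228296*(-1/379378) = (-5670 - 202354)*(-1/59724) - 114148/189689 = -208024*(-1/59724) - 114148/189689 = 52006/14931 - 114148/189689 = 8160622346/2832246459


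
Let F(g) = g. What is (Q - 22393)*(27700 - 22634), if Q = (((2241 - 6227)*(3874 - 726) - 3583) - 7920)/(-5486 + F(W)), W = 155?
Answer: -180379408344/1777 ≈ -1.0151e+8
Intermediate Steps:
Q = 4186477/1777 (Q = (((2241 - 6227)*(3874 - 726) - 3583) - 7920)/(-5486 + 155) = ((-3986*3148 - 3583) - 7920)/(-5331) = ((-12547928 - 3583) - 7920)*(-1/5331) = (-12551511 - 7920)*(-1/5331) = -12559431*(-1/5331) = 4186477/1777 ≈ 2355.9)
(Q - 22393)*(27700 - 22634) = (4186477/1777 - 22393)*(27700 - 22634) = -35605884/1777*5066 = -180379408344/1777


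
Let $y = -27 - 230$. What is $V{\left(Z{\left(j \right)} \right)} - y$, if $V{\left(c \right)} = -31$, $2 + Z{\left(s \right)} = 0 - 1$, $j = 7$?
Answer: $226$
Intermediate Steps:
$Z{\left(s \right)} = -3$ ($Z{\left(s \right)} = -2 + \left(0 - 1\right) = -2 - 1 = -3$)
$y = -257$ ($y = -27 - 230 = -257$)
$V{\left(Z{\left(j \right)} \right)} - y = -31 - -257 = -31 + 257 = 226$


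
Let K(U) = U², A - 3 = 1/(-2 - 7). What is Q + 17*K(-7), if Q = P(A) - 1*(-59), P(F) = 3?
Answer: 895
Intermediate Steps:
A = 26/9 (A = 3 + 1/(-2 - 7) = 3 + 1/(-9) = 3 - ⅑ = 26/9 ≈ 2.8889)
Q = 62 (Q = 3 - 1*(-59) = 3 + 59 = 62)
Q + 17*K(-7) = 62 + 17*(-7)² = 62 + 17*49 = 62 + 833 = 895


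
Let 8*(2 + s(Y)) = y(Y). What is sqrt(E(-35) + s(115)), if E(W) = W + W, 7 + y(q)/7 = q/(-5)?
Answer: I*sqrt(393)/2 ≈ 9.9121*I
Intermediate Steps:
y(q) = -49 - 7*q/5 (y(q) = -49 + 7*(q/(-5)) = -49 + 7*(q*(-1/5)) = -49 + 7*(-q/5) = -49 - 7*q/5)
s(Y) = -65/8 - 7*Y/40 (s(Y) = -2 + (-49 - 7*Y/5)/8 = -2 + (-49/8 - 7*Y/40) = -65/8 - 7*Y/40)
E(W) = 2*W
sqrt(E(-35) + s(115)) = sqrt(2*(-35) + (-65/8 - 7/40*115)) = sqrt(-70 + (-65/8 - 161/8)) = sqrt(-70 - 113/4) = sqrt(-393/4) = I*sqrt(393)/2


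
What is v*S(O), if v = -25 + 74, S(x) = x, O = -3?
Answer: -147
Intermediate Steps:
v = 49
v*S(O) = 49*(-3) = -147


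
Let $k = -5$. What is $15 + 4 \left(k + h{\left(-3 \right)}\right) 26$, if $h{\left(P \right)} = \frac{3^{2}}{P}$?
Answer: $-817$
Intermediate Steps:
$h{\left(P \right)} = \frac{9}{P}$
$15 + 4 \left(k + h{\left(-3 \right)}\right) 26 = 15 + 4 \left(-5 + \frac{9}{-3}\right) 26 = 15 + 4 \left(-5 + 9 \left(- \frac{1}{3}\right)\right) 26 = 15 + 4 \left(-5 - 3\right) 26 = 15 + 4 \left(-8\right) 26 = 15 - 832 = -817$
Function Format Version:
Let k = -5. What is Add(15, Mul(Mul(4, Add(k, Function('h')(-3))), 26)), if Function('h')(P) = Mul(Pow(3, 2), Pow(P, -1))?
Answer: -817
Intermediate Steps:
Function('h')(P) = Mul(9, Pow(P, -1))
Add(15, Mul(Mul(4, Add(k, Function('h')(-3))), 26)) = Add(15, Mul(Mul(4, Add(-5, Mul(9, Pow(-3, -1)))), 26)) = Add(15, Mul(Mul(4, Add(-5, Mul(9, Rational(-1, 3)))), 26)) = Add(15, Mul(Mul(4, Add(-5, -3)), 26)) = Add(15, Mul(Mul(4, -8), 26)) = Add(15, Mul(-32, 26)) = Add(15, -832) = -817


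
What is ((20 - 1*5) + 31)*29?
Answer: 1334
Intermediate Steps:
((20 - 1*5) + 31)*29 = ((20 - 5) + 31)*29 = (15 + 31)*29 = 46*29 = 1334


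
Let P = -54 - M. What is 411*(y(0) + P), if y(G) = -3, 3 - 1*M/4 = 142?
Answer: 205089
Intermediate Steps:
M = -556 (M = 12 - 4*142 = 12 - 568 = -556)
P = 502 (P = -54 - 1*(-556) = -54 + 556 = 502)
411*(y(0) + P) = 411*(-3 + 502) = 411*499 = 205089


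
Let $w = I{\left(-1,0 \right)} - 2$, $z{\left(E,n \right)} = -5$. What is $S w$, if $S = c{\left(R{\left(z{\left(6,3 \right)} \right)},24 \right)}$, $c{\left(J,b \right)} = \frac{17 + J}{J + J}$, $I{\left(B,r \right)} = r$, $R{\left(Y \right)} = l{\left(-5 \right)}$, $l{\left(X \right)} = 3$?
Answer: $- \frac{20}{3} \approx -6.6667$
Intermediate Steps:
$R{\left(Y \right)} = 3$
$c{\left(J,b \right)} = \frac{17 + J}{2 J}$
$w = -2$ ($w = 0 - 2 = -2$)
$S = \frac{10}{3}$ ($S = \frac{17 + 3}{2 \cdot 3} = \frac{1}{2} \cdot \frac{1}{3} \cdot 20 = \frac{10}{3} \approx 3.3333$)
$S w = \frac{10}{3} \left(-2\right) = - \frac{20}{3}$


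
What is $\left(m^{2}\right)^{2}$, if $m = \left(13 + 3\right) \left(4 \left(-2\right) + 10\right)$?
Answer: $1048576$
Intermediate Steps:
$m = 32$ ($m = 16 \left(-8 + 10\right) = 16 \cdot 2 = 32$)
$\left(m^{2}\right)^{2} = \left(32^{2}\right)^{2} = 1024^{2} = 1048576$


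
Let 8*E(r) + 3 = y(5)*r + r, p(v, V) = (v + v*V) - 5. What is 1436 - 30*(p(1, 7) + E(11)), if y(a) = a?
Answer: 4439/4 ≈ 1109.8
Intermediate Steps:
p(v, V) = -5 + v + V*v (p(v, V) = (v + V*v) - 5 = -5 + v + V*v)
E(r) = -3/8 + 3*r/4 (E(r) = -3/8 + (5*r + r)/8 = -3/8 + (6*r)/8 = -3/8 + 3*r/4)
1436 - 30*(p(1, 7) + E(11)) = 1436 - 30*((-5 + 1 + 7*1) + (-3/8 + (¾)*11)) = 1436 - 30*((-5 + 1 + 7) + (-3/8 + 33/4)) = 1436 - 30*(3 + 63/8) = 1436 - 30*87/8 = 1436 - 1*1305/4 = 1436 - 1305/4 = 4439/4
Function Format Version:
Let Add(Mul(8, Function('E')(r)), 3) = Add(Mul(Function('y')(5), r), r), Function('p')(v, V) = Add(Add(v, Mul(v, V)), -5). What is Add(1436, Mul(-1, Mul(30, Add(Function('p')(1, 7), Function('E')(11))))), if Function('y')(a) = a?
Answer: Rational(4439, 4) ≈ 1109.8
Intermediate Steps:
Function('p')(v, V) = Add(-5, v, Mul(V, v)) (Function('p')(v, V) = Add(Add(v, Mul(V, v)), -5) = Add(-5, v, Mul(V, v)))
Function('E')(r) = Add(Rational(-3, 8), Mul(Rational(3, 4), r)) (Function('E')(r) = Add(Rational(-3, 8), Mul(Rational(1, 8), Add(Mul(5, r), r))) = Add(Rational(-3, 8), Mul(Rational(1, 8), Mul(6, r))) = Add(Rational(-3, 8), Mul(Rational(3, 4), r)))
Add(1436, Mul(-1, Mul(30, Add(Function('p')(1, 7), Function('E')(11))))) = Add(1436, Mul(-1, Mul(30, Add(Add(-5, 1, Mul(7, 1)), Add(Rational(-3, 8), Mul(Rational(3, 4), 11)))))) = Add(1436, Mul(-1, Mul(30, Add(Add(-5, 1, 7), Add(Rational(-3, 8), Rational(33, 4)))))) = Add(1436, Mul(-1, Mul(30, Add(3, Rational(63, 8))))) = Add(1436, Mul(-1, Mul(30, Rational(87, 8)))) = Add(1436, Mul(-1, Rational(1305, 4))) = Add(1436, Rational(-1305, 4)) = Rational(4439, 4)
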